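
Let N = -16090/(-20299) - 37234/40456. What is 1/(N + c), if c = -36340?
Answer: -410608172/14921553408443 ≈ -2.7518e-5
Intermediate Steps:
N = -52437963/410608172 (N = -16090*(-1/20299) - 37234*1/40456 = 16090/20299 - 18617/20228 = -52437963/410608172 ≈ -0.12771)
1/(N + c) = 1/(-52437963/410608172 - 36340) = 1/(-14921553408443/410608172) = -410608172/14921553408443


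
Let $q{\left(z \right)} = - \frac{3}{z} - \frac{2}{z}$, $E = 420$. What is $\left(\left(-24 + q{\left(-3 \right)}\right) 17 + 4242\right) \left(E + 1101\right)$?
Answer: $5874609$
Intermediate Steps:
$q{\left(z \right)} = - \frac{5}{z}$
$\left(\left(-24 + q{\left(-3 \right)}\right) 17 + 4242\right) \left(E + 1101\right) = \left(\left(-24 - \frac{5}{-3}\right) 17 + 4242\right) \left(420 + 1101\right) = \left(\left(-24 - - \frac{5}{3}\right) 17 + 4242\right) 1521 = \left(\left(-24 + \frac{5}{3}\right) 17 + 4242\right) 1521 = \left(\left(- \frac{67}{3}\right) 17 + 4242\right) 1521 = \left(- \frac{1139}{3} + 4242\right) 1521 = \frac{11587}{3} \cdot 1521 = 5874609$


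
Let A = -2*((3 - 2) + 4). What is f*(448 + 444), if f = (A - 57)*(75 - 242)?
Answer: 9980588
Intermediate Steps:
A = -10 (A = -2*(1 + 4) = -2*5 = -10)
f = 11189 (f = (-10 - 57)*(75 - 242) = -67*(-167) = 11189)
f*(448 + 444) = 11189*(448 + 444) = 11189*892 = 9980588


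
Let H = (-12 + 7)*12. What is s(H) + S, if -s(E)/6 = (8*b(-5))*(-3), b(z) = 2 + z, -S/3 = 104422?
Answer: -313698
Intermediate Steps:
H = -60 (H = -5*12 = -60)
S = -313266 (S = -3*104422 = -313266)
s(E) = -432 (s(E) = -6*8*(2 - 5)*(-3) = -6*8*(-3)*(-3) = -(-144)*(-3) = -6*72 = -432)
s(H) + S = -432 - 313266 = -313698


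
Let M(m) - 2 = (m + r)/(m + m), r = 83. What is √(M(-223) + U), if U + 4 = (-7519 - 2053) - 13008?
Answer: 6*I*√31193463/223 ≈ 150.27*I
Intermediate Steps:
M(m) = 2 + (83 + m)/(2*m) (M(m) = 2 + (m + 83)/(m + m) = 2 + (83 + m)/((2*m)) = 2 + (83 + m)*(1/(2*m)) = 2 + (83 + m)/(2*m))
U = -22584 (U = -4 + ((-7519 - 2053) - 13008) = -4 + (-9572 - 13008) = -4 - 22580 = -22584)
√(M(-223) + U) = √((½)*(83 + 5*(-223))/(-223) - 22584) = √((½)*(-1/223)*(83 - 1115) - 22584) = √((½)*(-1/223)*(-1032) - 22584) = √(516/223 - 22584) = √(-5035716/223) = 6*I*√31193463/223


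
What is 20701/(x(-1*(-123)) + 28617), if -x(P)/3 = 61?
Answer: 20701/28434 ≈ 0.72804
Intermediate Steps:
x(P) = -183 (x(P) = -3*61 = -183)
20701/(x(-1*(-123)) + 28617) = 20701/(-183 + 28617) = 20701/28434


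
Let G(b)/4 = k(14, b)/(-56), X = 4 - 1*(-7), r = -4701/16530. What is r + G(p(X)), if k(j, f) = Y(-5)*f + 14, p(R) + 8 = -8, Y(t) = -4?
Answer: -225859/38570 ≈ -5.8558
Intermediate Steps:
r = -1567/5510 (r = -4701*1/16530 = -1567/5510 ≈ -0.28439)
X = 11 (X = 4 + 7 = 11)
p(R) = -16 (p(R) = -8 - 8 = -16)
k(j, f) = 14 - 4*f (k(j, f) = -4*f + 14 = 14 - 4*f)
G(b) = -1 + 2*b/7 (G(b) = 4*((14 - 4*b)/(-56)) = 4*((14 - 4*b)*(-1/56)) = 4*(-¼ + b/14) = -1 + 2*b/7)
r + G(p(X)) = -1567/5510 + (-1 + (2/7)*(-16)) = -1567/5510 + (-1 - 32/7) = -1567/5510 - 39/7 = -225859/38570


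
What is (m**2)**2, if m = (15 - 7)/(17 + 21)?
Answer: 256/130321 ≈ 0.0019644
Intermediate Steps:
m = 4/19 (m = 8/38 = 8*(1/38) = 4/19 ≈ 0.21053)
(m**2)**2 = ((4/19)**2)**2 = (16/361)**2 = 256/130321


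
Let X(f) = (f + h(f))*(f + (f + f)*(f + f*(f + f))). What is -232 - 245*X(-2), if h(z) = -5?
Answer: -44822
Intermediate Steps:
X(f) = (-5 + f)*(f + 2*f*(f + 2*f²)) (X(f) = (f - 5)*(f + (f + f)*(f + f*(f + f))) = (-5 + f)*(f + (2*f)*(f + f*(2*f))) = (-5 + f)*(f + (2*f)*(f + 2*f²)) = (-5 + f)*(f + 2*f*(f + 2*f²)))
-232 - 245*X(-2) = -232 - (-490)*(-5 - 18*(-2)² - 9*(-2) + 4*(-2)³) = -232 - (-490)*(-5 - 18*4 + 18 + 4*(-8)) = -232 - (-490)*(-5 - 72 + 18 - 32) = -232 - (-490)*(-91) = -232 - 245*182 = -232 - 44590 = -44822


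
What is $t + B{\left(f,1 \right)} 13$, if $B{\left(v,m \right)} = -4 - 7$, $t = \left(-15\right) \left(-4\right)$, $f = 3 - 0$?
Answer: $-83$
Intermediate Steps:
$f = 3$ ($f = 3 + 0 = 3$)
$t = 60$
$B{\left(v,m \right)} = -11$ ($B{\left(v,m \right)} = -4 - 7 = -11$)
$t + B{\left(f,1 \right)} 13 = 60 - 143 = -83$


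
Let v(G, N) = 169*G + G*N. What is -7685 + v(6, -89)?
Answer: -7205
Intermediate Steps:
-7685 + v(6, -89) = -7685 + 6*(169 - 89) = -7685 + 6*80 = -7685 + 480 = -7205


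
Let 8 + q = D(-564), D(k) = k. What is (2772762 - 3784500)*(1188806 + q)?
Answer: -1202181490692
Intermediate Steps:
q = -572 (q = -8 - 564 = -572)
(2772762 - 3784500)*(1188806 + q) = (2772762 - 3784500)*(1188806 - 572) = -1011738*1188234 = -1202181490692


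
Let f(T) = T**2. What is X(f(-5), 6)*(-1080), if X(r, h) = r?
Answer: -27000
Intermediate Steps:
X(f(-5), 6)*(-1080) = (-5)**2*(-1080) = 25*(-1080) = -27000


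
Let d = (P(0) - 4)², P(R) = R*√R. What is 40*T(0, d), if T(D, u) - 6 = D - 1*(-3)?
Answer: 360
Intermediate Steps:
P(R) = R^(3/2)
d = 16 (d = (0^(3/2) - 4)² = (0 - 4)² = (-4)² = 16)
T(D, u) = 9 + D (T(D, u) = 6 + (D - 1*(-3)) = 6 + (D + 3) = 6 + (3 + D) = 9 + D)
40*T(0, d) = 40*(9 + 0) = 40*9 = 360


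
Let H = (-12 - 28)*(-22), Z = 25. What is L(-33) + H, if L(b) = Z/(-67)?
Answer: 58935/67 ≈ 879.63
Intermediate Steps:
L(b) = -25/67 (L(b) = 25/(-67) = 25*(-1/67) = -25/67)
H = 880 (H = -40*(-22) = 880)
L(-33) + H = -25/67 + 880 = 58935/67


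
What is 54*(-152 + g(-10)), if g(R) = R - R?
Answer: -8208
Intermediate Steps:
g(R) = 0
54*(-152 + g(-10)) = 54*(-152 + 0) = 54*(-152) = -8208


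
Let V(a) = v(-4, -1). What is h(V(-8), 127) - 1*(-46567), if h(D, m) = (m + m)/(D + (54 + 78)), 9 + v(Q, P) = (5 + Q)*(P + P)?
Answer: 5634861/121 ≈ 46569.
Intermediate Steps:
v(Q, P) = -9 + 2*P*(5 + Q) (v(Q, P) = -9 + (5 + Q)*(P + P) = -9 + (5 + Q)*(2*P) = -9 + 2*P*(5 + Q))
V(a) = -11 (V(a) = -9 + 10*(-1) + 2*(-1)*(-4) = -9 - 10 + 8 = -11)
h(D, m) = 2*m/(132 + D) (h(D, m) = (2*m)/(D + 132) = (2*m)/(132 + D) = 2*m/(132 + D))
h(V(-8), 127) - 1*(-46567) = 2*127/(132 - 11) - 1*(-46567) = 2*127/121 + 46567 = 2*127*(1/121) + 46567 = 254/121 + 46567 = 5634861/121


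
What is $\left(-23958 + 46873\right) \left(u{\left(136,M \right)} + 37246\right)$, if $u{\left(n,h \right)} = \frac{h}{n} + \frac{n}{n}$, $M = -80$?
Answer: $\frac{14509525935}{17} \approx 8.535 \cdot 10^{8}$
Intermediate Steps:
$u{\left(n,h \right)} = 1 + \frac{h}{n}$ ($u{\left(n,h \right)} = \frac{h}{n} + 1 = 1 + \frac{h}{n}$)
$\left(-23958 + 46873\right) \left(u{\left(136,M \right)} + 37246\right) = \left(-23958 + 46873\right) \left(\frac{-80 + 136}{136} + 37246\right) = 22915 \left(\frac{1}{136} \cdot 56 + 37246\right) = 22915 \left(\frac{7}{17} + 37246\right) = 22915 \cdot \frac{633189}{17} = \frac{14509525935}{17}$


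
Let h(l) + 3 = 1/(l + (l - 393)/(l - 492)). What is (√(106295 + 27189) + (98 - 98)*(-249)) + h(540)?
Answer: -26051/8689 + 2*√33371 ≈ 362.36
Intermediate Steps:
h(l) = -3 + 1/(l + (-393 + l)/(-492 + l)) (h(l) = -3 + 1/(l + (l - 393)/(l - 492)) = -3 + 1/(l + (-393 + l)/(-492 + l)))
(√(106295 + 27189) + (98 - 98)*(-249)) + h(540) = (√(106295 + 27189) + (98 - 98)*(-249)) + (-687 - 1474*540 + 3*540²)/(393 - 1*540² + 491*540) = (√133484 + 0*(-249)) + (-687 - 795960 + 3*291600)/(393 - 1*291600 + 265140) = (2*√33371 + 0) + (-687 - 795960 + 874800)/(393 - 291600 + 265140) = 2*√33371 + 78153/(-26067) = 2*√33371 - 1/26067*78153 = 2*√33371 - 26051/8689 = -26051/8689 + 2*√33371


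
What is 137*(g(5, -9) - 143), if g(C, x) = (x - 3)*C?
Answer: -27811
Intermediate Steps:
g(C, x) = C*(-3 + x) (g(C, x) = (-3 + x)*C = C*(-3 + x))
137*(g(5, -9) - 143) = 137*(5*(-3 - 9) - 143) = 137*(5*(-12) - 143) = 137*(-60 - 143) = 137*(-203) = -27811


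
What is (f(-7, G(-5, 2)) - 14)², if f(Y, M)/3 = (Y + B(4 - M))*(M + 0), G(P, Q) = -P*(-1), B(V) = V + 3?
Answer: 7921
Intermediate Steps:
B(V) = 3 + V
G(P, Q) = P
f(Y, M) = 3*M*(7 + Y - M) (f(Y, M) = 3*((Y + (3 + (4 - M)))*(M + 0)) = 3*((Y + (7 - M))*M) = 3*((7 + Y - M)*M) = 3*(M*(7 + Y - M)) = 3*M*(7 + Y - M))
(f(-7, G(-5, 2)) - 14)² = (3*(-5)*(7 - 7 - 1*(-5)) - 14)² = (3*(-5)*(7 - 7 + 5) - 14)² = (3*(-5)*5 - 14)² = (-75 - 14)² = (-89)² = 7921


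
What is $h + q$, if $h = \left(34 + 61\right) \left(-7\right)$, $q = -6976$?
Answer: $-7641$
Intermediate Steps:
$h = -665$ ($h = 95 \left(-7\right) = -665$)
$h + q = -665 - 6976 = -7641$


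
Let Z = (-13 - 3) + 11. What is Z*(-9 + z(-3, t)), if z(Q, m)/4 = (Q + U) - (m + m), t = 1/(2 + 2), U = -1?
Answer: 135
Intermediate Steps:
Z = -5 (Z = -16 + 11 = -5)
t = 1/4 ≈ 0.25000
z(Q, m) = -4 - 8*m + 4*Q (z(Q, m) = 4*((Q - 1) - (m + m)) = 4*((-1 + Q) - 2*m) = 4*(-1 + Q - 2*m) = -4 - 8*m + 4*Q)
Z*(-9 + z(-3, t)) = -5*(-9 + (-4 - 8*1/4 + 4*(-3))) = -5*(-9 + (-4 - 2 - 12)) = -5*(-9 - 18) = -5*(-27) = 135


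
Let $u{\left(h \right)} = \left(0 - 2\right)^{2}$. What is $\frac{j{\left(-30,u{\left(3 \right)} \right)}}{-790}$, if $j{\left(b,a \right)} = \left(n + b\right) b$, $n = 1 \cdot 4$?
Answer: $- \frac{78}{79} \approx -0.98734$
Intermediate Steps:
$n = 4$
$u{\left(h \right)} = 4$ ($u{\left(h \right)} = \left(-2\right)^{2} = 4$)
$j{\left(b,a \right)} = b \left(4 + b\right)$ ($j{\left(b,a \right)} = \left(4 + b\right) b = b \left(4 + b\right)$)
$\frac{j{\left(-30,u{\left(3 \right)} \right)}}{-790} = \frac{\left(-30\right) \left(4 - 30\right)}{-790} = \left(-30\right) \left(-26\right) \left(- \frac{1}{790}\right) = 780 \left(- \frac{1}{790}\right) = - \frac{78}{79}$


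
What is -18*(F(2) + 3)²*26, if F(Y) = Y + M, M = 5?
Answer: -46800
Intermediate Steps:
F(Y) = 5 + Y (F(Y) = Y + 5 = 5 + Y)
-18*(F(2) + 3)²*26 = -18*((5 + 2) + 3)²*26 = -18*(7 + 3)²*26 = -18*10²*26 = -18*100*26 = -1800*26 = -46800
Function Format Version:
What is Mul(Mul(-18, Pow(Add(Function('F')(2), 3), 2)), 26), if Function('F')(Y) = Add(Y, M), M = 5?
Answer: -46800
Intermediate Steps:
Function('F')(Y) = Add(5, Y) (Function('F')(Y) = Add(Y, 5) = Add(5, Y))
Mul(Mul(-18, Pow(Add(Function('F')(2), 3), 2)), 26) = Mul(Mul(-18, Pow(Add(Add(5, 2), 3), 2)), 26) = Mul(Mul(-18, Pow(Add(7, 3), 2)), 26) = Mul(Mul(-18, Pow(10, 2)), 26) = Mul(Mul(-18, 100), 26) = Mul(-1800, 26) = -46800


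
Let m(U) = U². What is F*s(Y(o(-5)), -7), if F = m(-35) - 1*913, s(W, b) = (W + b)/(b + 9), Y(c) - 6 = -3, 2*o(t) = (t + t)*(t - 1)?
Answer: -624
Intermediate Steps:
o(t) = t*(-1 + t) (o(t) = ((t + t)*(t - 1))/2 = ((2*t)*(-1 + t))/2 = (2*t*(-1 + t))/2 = t*(-1 + t))
Y(c) = 3 (Y(c) = 6 - 3 = 3)
s(W, b) = (W + b)/(9 + b)
F = 312 (F = (-35)² - 1*913 = 1225 - 913 = 312)
F*s(Y(o(-5)), -7) = 312*((3 - 7)/(9 - 7)) = 312*(-4/2) = 312*((½)*(-4)) = 312*(-2) = -624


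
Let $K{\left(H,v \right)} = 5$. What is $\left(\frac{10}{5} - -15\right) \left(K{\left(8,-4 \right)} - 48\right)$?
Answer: $-731$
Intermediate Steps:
$\left(\frac{10}{5} - -15\right) \left(K{\left(8,-4 \right)} - 48\right) = \left(\frac{10}{5} - -15\right) \left(5 - 48\right) = \left(10 \cdot \frac{1}{5} + 15\right) \left(-43\right) = \left(2 + 15\right) \left(-43\right) = 17 \left(-43\right) = -731$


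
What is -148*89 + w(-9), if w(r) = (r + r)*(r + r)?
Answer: -12848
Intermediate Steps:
w(r) = 4*r² (w(r) = (2*r)*(2*r) = 4*r²)
-148*89 + w(-9) = -148*89 + 4*(-9)² = -13172 + 4*81 = -13172 + 324 = -12848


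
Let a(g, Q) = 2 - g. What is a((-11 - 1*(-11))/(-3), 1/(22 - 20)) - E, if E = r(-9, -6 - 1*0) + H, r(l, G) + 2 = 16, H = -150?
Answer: 138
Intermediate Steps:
r(l, G) = 14 (r(l, G) = -2 + 16 = 14)
E = -136 (E = 14 - 150 = -136)
a((-11 - 1*(-11))/(-3), 1/(22 - 20)) - E = (2 - (-11 - 1*(-11))/(-3)) - 1*(-136) = (2 - (-11 + 11)*(-1)/3) + 136 = (2 - 0*(-1)/3) + 136 = (2 - 1*0) + 136 = (2 + 0) + 136 = 2 + 136 = 138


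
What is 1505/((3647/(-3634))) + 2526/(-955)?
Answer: -747467096/497555 ≈ -1502.3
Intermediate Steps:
1505/((3647/(-3634))) + 2526/(-955) = 1505/((3647*(-1/3634))) + 2526*(-1/955) = 1505/(-3647/3634) - 2526/955 = 1505*(-3634/3647) - 2526/955 = -781310/521 - 2526/955 = -747467096/497555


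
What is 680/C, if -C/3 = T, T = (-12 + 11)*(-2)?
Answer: -340/3 ≈ -113.33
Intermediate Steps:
T = 2 (T = -1*(-2) = 2)
C = -6 (C = -3*2 = -6)
680/C = 680/(-6) = 680*(-⅙) = -340/3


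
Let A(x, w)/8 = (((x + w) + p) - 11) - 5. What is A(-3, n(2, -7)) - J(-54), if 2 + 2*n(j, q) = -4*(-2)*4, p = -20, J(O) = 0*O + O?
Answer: -138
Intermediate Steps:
J(O) = O (J(O) = 0 + O = O)
n(j, q) = 15 (n(j, q) = -1 + (-4*(-2)*4)/2 = -1 + (8*4)/2 = -1 + (½)*32 = -1 + 16 = 15)
A(x, w) = -288 + 8*w + 8*x (A(x, w) = 8*((((x + w) - 20) - 11) - 5) = 8*((((w + x) - 20) - 11) - 5) = 8*(((-20 + w + x) - 11) - 5) = 8*((-31 + w + x) - 5) = 8*(-36 + w + x) = -288 + 8*w + 8*x)
A(-3, n(2, -7)) - J(-54) = (-288 + 8*15 + 8*(-3)) - 1*(-54) = (-288 + 120 - 24) + 54 = -192 + 54 = -138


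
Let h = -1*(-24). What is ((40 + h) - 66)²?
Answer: 4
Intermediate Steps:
h = 24
((40 + h) - 66)² = ((40 + 24) - 66)² = (64 - 66)² = (-2)² = 4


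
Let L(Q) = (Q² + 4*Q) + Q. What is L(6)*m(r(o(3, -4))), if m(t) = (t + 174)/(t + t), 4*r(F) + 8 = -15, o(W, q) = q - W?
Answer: -22209/23 ≈ -965.61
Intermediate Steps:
r(F) = -23/4 (r(F) = -2 + (¼)*(-15) = -2 - 15/4 = -23/4)
m(t) = (174 + t)/(2*t) (m(t) = (174 + t)/((2*t)) = (174 + t)*(1/(2*t)) = (174 + t)/(2*t))
L(Q) = Q² + 5*Q
L(6)*m(r(o(3, -4))) = (6*(5 + 6))*((174 - 23/4)/(2*(-23/4))) = (6*11)*((½)*(-4/23)*(673/4)) = 66*(-673/46) = -22209/23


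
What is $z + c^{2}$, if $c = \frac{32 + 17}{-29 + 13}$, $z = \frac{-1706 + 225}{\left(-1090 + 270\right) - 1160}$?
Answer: $\frac{1283279}{126720} \approx 10.127$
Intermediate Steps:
$z = \frac{1481}{1980}$ ($z = - \frac{1481}{-820 - 1160} = - \frac{1481}{-1980} = \left(-1481\right) \left(- \frac{1}{1980}\right) = \frac{1481}{1980} \approx 0.74798$)
$c = - \frac{49}{16}$ ($c = \frac{49}{-16} = 49 \left(- \frac{1}{16}\right) = - \frac{49}{16} \approx -3.0625$)
$z + c^{2} = \frac{1481}{1980} + \left(- \frac{49}{16}\right)^{2} = \frac{1481}{1980} + \frac{2401}{256} = \frac{1283279}{126720}$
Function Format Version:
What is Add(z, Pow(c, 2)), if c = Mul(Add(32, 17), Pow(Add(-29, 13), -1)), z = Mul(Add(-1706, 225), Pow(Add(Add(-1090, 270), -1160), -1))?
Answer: Rational(1283279, 126720) ≈ 10.127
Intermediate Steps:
z = Rational(1481, 1980) (z = Mul(-1481, Pow(Add(-820, -1160), -1)) = Mul(-1481, Pow(-1980, -1)) = Mul(-1481, Rational(-1, 1980)) = Rational(1481, 1980) ≈ 0.74798)
c = Rational(-49, 16) (c = Mul(49, Pow(-16, -1)) = Mul(49, Rational(-1, 16)) = Rational(-49, 16) ≈ -3.0625)
Add(z, Pow(c, 2)) = Add(Rational(1481, 1980), Pow(Rational(-49, 16), 2)) = Add(Rational(1481, 1980), Rational(2401, 256)) = Rational(1283279, 126720)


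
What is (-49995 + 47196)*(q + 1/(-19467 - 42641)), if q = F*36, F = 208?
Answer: -1301716103697/62108 ≈ -2.0959e+7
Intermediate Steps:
q = 7488 (q = 208*36 = 7488)
(-49995 + 47196)*(q + 1/(-19467 - 42641)) = (-49995 + 47196)*(7488 + 1/(-19467 - 42641)) = -2799*(7488 + 1/(-62108)) = -2799*(7488 - 1/62108) = -2799*465064703/62108 = -1301716103697/62108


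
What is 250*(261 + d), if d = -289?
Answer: -7000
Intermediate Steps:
250*(261 + d) = 250*(261 - 289) = 250*(-28) = -7000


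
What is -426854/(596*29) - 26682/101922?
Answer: -3663915423/146801654 ≈ -24.958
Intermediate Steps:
-426854/(596*29) - 26682/101922 = -426854/17284 - 26682*1/101922 = -426854*1/17284 - 4447/16987 = -213427/8642 - 4447/16987 = -3663915423/146801654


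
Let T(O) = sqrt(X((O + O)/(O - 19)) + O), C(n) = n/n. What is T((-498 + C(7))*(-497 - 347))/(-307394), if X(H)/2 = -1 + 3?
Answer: -6*sqrt(2913)/153697 ≈ -0.0021070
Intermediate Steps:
C(n) = 1
X(H) = 4 (X(H) = 2*(-1 + 3) = 2*2 = 4)
T(O) = sqrt(4 + O)
T((-498 + C(7))*(-497 - 347))/(-307394) = sqrt(4 + (-498 + 1)*(-497 - 347))/(-307394) = sqrt(4 - 497*(-844))*(-1/307394) = sqrt(4 + 419468)*(-1/307394) = sqrt(419472)*(-1/307394) = (12*sqrt(2913))*(-1/307394) = -6*sqrt(2913)/153697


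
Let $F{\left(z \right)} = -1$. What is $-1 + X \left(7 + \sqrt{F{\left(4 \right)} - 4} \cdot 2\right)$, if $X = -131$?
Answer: $-918 - 262 i \sqrt{5} \approx -918.0 - 585.85 i$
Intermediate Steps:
$-1 + X \left(7 + \sqrt{F{\left(4 \right)} - 4} \cdot 2\right) = -1 - 131 \left(7 + \sqrt{-1 - 4} \cdot 2\right) = -1 - 131 \left(7 + \sqrt{-5} \cdot 2\right) = -1 - 131 \left(7 + i \sqrt{5} \cdot 2\right) = -1 - 131 \left(7 + 2 i \sqrt{5}\right) = -1 - \left(917 + 262 i \sqrt{5}\right) = -918 - 262 i \sqrt{5}$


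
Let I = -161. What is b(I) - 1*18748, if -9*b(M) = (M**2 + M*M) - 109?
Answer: -220465/9 ≈ -24496.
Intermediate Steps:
b(M) = 109/9 - 2*M**2/9 (b(M) = -((M**2 + M*M) - 109)/9 = -((M**2 + M**2) - 109)/9 = -(2*M**2 - 109)/9 = -(-109 + 2*M**2)/9 = 109/9 - 2*M**2/9)
b(I) - 1*18748 = (109/9 - 2/9*(-161)**2) - 1*18748 = (109/9 - 2/9*25921) - 18748 = (109/9 - 51842/9) - 18748 = -51733/9 - 18748 = -220465/9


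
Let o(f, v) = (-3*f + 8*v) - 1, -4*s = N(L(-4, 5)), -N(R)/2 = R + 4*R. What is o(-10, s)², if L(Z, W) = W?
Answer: 16641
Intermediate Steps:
N(R) = -10*R (N(R) = -2*(R + 4*R) = -10*R)
s = 25/2 (s = -(-5)*5/2 = -¼*(-50) = 25/2 ≈ 12.500)
o(f, v) = -1 - 3*f + 8*v
o(-10, s)² = (-1 - 3*(-10) + 8*(25/2))² = (-1 + 30 + 100)² = 129² = 16641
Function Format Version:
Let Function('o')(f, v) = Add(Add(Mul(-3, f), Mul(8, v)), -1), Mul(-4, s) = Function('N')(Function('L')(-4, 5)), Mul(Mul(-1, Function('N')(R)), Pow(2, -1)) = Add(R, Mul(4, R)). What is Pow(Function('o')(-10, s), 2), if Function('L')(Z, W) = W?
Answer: 16641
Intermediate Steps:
Function('N')(R) = Mul(-10, R) (Function('N')(R) = Mul(-2, Add(R, Mul(4, R))) = Mul(-2, Mul(5, R)) = Mul(-10, R))
s = Rational(25, 2) (s = Mul(Rational(-1, 4), Mul(-10, 5)) = Mul(Rational(-1, 4), -50) = Rational(25, 2) ≈ 12.500)
Function('o')(f, v) = Add(-1, Mul(-3, f), Mul(8, v))
Pow(Function('o')(-10, s), 2) = Pow(Add(-1, Mul(-3, -10), Mul(8, Rational(25, 2))), 2) = Pow(Add(-1, 30, 100), 2) = Pow(129, 2) = 16641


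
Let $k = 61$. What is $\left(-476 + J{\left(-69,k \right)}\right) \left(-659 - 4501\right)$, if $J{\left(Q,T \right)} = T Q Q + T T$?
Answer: $-1515316560$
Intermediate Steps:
$J{\left(Q,T \right)} = T^{2} + T Q^{2}$ ($J{\left(Q,T \right)} = Q T Q + T^{2} = T Q^{2} + T^{2} = T^{2} + T Q^{2}$)
$\left(-476 + J{\left(-69,k \right)}\right) \left(-659 - 4501\right) = \left(-476 + 61 \left(61 + \left(-69\right)^{2}\right)\right) \left(-659 - 4501\right) = \left(-476 + 61 \left(61 + 4761\right)\right) \left(-5160\right) = \left(-476 + 61 \cdot 4822\right) \left(-5160\right) = \left(-476 + 294142\right) \left(-5160\right) = 293666 \left(-5160\right) = -1515316560$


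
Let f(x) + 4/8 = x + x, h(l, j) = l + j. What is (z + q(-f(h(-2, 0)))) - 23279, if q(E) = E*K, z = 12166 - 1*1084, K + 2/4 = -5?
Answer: -48887/4 ≈ -12222.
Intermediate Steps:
h(l, j) = j + l
K = -11/2 (K = -½ - 5 = -11/2 ≈ -5.5000)
f(x) = -½ + 2*x (f(x) = -½ + (x + x) = -½ + 2*x)
z = 11082 (z = 12166 - 1084 = 11082)
q(E) = -11*E/2 (q(E) = E*(-11/2) = -11*E/2)
(z + q(-f(h(-2, 0)))) - 23279 = (11082 - (-11)*(-½ + 2*(0 - 2))/2) - 23279 = (11082 - (-11)*(-½ + 2*(-2))/2) - 23279 = (11082 - (-11)*(-½ - 4)/2) - 23279 = (11082 - (-11)*(-9)/(2*2)) - 23279 = (11082 - 11/2*9/2) - 23279 = (11082 - 99/4) - 23279 = 44229/4 - 23279 = -48887/4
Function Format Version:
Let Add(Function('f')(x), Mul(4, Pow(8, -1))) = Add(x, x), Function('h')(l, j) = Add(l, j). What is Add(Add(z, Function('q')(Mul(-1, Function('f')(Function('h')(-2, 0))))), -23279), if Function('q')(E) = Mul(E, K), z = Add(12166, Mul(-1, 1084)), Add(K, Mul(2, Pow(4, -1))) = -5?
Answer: Rational(-48887, 4) ≈ -12222.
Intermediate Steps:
Function('h')(l, j) = Add(j, l)
K = Rational(-11, 2) (K = Add(Rational(-1, 2), -5) = Rational(-11, 2) ≈ -5.5000)
Function('f')(x) = Add(Rational(-1, 2), Mul(2, x)) (Function('f')(x) = Add(Rational(-1, 2), Add(x, x)) = Add(Rational(-1, 2), Mul(2, x)))
z = 11082 (z = Add(12166, -1084) = 11082)
Function('q')(E) = Mul(Rational(-11, 2), E) (Function('q')(E) = Mul(E, Rational(-11, 2)) = Mul(Rational(-11, 2), E))
Add(Add(z, Function('q')(Mul(-1, Function('f')(Function('h')(-2, 0))))), -23279) = Add(Add(11082, Mul(Rational(-11, 2), Mul(-1, Add(Rational(-1, 2), Mul(2, Add(0, -2)))))), -23279) = Add(Add(11082, Mul(Rational(-11, 2), Mul(-1, Add(Rational(-1, 2), Mul(2, -2))))), -23279) = Add(Add(11082, Mul(Rational(-11, 2), Mul(-1, Add(Rational(-1, 2), -4)))), -23279) = Add(Add(11082, Mul(Rational(-11, 2), Mul(-1, Rational(-9, 2)))), -23279) = Add(Add(11082, Mul(Rational(-11, 2), Rational(9, 2))), -23279) = Add(Add(11082, Rational(-99, 4)), -23279) = Add(Rational(44229, 4), -23279) = Rational(-48887, 4)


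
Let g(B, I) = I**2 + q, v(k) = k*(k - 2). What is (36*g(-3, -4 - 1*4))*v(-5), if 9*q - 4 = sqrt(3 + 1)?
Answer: 81480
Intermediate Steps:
q = 2/3 (q = 4/9 + sqrt(3 + 1)/9 = 4/9 + sqrt(4)/9 = 4/9 + (1/9)*2 = 4/9 + 2/9 = 2/3 ≈ 0.66667)
v(k) = k*(-2 + k)
g(B, I) = 2/3 + I**2 (g(B, I) = I**2 + 2/3 = 2/3 + I**2)
(36*g(-3, -4 - 1*4))*v(-5) = (36*(2/3 + (-4 - 1*4)**2))*(-5*(-2 - 5)) = (36*(2/3 + (-4 - 4)**2))*(-5*(-7)) = (36*(2/3 + (-8)**2))*35 = (36*(2/3 + 64))*35 = (36*(194/3))*35 = 2328*35 = 81480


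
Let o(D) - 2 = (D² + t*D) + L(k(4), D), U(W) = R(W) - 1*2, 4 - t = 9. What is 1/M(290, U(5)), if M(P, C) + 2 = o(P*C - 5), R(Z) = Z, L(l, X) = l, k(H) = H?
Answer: 1/743904 ≈ 1.3443e-6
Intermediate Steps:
t = -5 (t = 4 - 1*9 = 4 - 9 = -5)
U(W) = -2 + W (U(W) = W - 1*2 = W - 2 = -2 + W)
o(D) = 6 + D² - 5*D (o(D) = 2 + ((D² - 5*D) + 4) = 2 + (4 + D² - 5*D) = 6 + D² - 5*D)
M(P, C) = 29 + (-5 + C*P)² - 5*C*P (M(P, C) = -2 + (6 + (P*C - 5)² - 5*(P*C - 5)) = -2 + (6 + (C*P - 5)² - 5*(C*P - 5)) = -2 + (6 + (-5 + C*P)² - 5*(-5 + C*P)) = -2 + (6 + (-5 + C*P)² + (25 - 5*C*P)) = -2 + (31 + (-5 + C*P)² - 5*C*P) = 29 + (-5 + C*P)² - 5*C*P)
1/M(290, U(5)) = 1/(29 + (-5 + (-2 + 5)*290)² - 5*(-2 + 5)*290) = 1/(29 + (-5 + 3*290)² - 5*3*290) = 1/(29 + (-5 + 870)² - 4350) = 1/(29 + 865² - 4350) = 1/(29 + 748225 - 4350) = 1/743904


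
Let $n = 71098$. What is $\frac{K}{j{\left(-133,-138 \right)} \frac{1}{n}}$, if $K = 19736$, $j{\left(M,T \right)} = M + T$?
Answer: $- \frac{1403190128}{271} \approx -5.1778 \cdot 10^{6}$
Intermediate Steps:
$\frac{K}{j{\left(-133,-138 \right)} \frac{1}{n}} = \frac{19736}{\left(-133 - 138\right) \frac{1}{71098}} = \frac{19736}{\left(-271\right) \frac{1}{71098}} = \frac{19736}{- \frac{271}{71098}} = 19736 \left(- \frac{71098}{271}\right) = - \frac{1403190128}{271}$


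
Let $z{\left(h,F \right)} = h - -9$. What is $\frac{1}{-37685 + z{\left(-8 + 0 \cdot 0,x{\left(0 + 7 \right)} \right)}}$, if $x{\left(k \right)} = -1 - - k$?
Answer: $- \frac{1}{37684} \approx -2.6536 \cdot 10^{-5}$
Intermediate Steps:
$x{\left(k \right)} = -1 + k$
$z{\left(h,F \right)} = 9 + h$ ($z{\left(h,F \right)} = h + 9 = 9 + h$)
$\frac{1}{-37685 + z{\left(-8 + 0 \cdot 0,x{\left(0 + 7 \right)} \right)}} = \frac{1}{-37685 + \left(9 + \left(-8 + 0 \cdot 0\right)\right)} = \frac{1}{-37685 + \left(9 + \left(-8 + 0\right)\right)} = \frac{1}{-37685 + \left(9 - 8\right)} = \frac{1}{-37685 + 1} = \frac{1}{-37684} = - \frac{1}{37684}$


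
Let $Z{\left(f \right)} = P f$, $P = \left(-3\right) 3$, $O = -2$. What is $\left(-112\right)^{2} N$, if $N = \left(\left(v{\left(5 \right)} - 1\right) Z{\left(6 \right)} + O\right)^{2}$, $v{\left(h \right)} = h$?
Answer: $596141056$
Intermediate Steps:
$P = -9$
$Z{\left(f \right)} = - 9 f$
$N = 47524$ ($N = \left(\left(5 - 1\right) \left(\left(-9\right) 6\right) - 2\right)^{2} = \left(4 \left(-54\right) - 2\right)^{2} = \left(-216 - 2\right)^{2} = \left(-218\right)^{2} = 47524$)
$\left(-112\right)^{2} N = \left(-112\right)^{2} \cdot 47524 = 12544 \cdot 47524 = 596141056$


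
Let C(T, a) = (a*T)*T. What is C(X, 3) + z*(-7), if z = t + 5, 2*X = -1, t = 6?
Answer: -305/4 ≈ -76.250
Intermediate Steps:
X = -1/2 (X = (1/2)*(-1) = -1/2 ≈ -0.50000)
C(T, a) = a*T**2 (C(T, a) = (T*a)*T = a*T**2)
z = 11 (z = 6 + 5 = 11)
C(X, 3) + z*(-7) = 3*(-1/2)**2 + 11*(-7) = 3*(1/4) - 77 = 3/4 - 77 = -305/4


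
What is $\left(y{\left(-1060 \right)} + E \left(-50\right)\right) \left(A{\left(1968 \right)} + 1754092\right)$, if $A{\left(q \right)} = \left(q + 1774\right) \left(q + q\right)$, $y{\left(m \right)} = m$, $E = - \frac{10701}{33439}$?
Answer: $- \frac{575412485595160}{33439} \approx -1.7208 \cdot 10^{10}$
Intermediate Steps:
$E = - \frac{10701}{33439}$ ($E = \left(-10701\right) \frac{1}{33439} = - \frac{10701}{33439} \approx -0.32002$)
$A{\left(q \right)} = 2 q \left(1774 + q\right)$ ($A{\left(q \right)} = \left(1774 + q\right) 2 q = 2 q \left(1774 + q\right)$)
$\left(y{\left(-1060 \right)} + E \left(-50\right)\right) \left(A{\left(1968 \right)} + 1754092\right) = \left(-1060 - - \frac{535050}{33439}\right) \left(2 \cdot 1968 \left(1774 + 1968\right) + 1754092\right) = \left(-1060 + \frac{535050}{33439}\right) \left(2 \cdot 1968 \cdot 3742 + 1754092\right) = - \frac{34910290 \left(14728512 + 1754092\right)}{33439} = \left(- \frac{34910290}{33439}\right) 16482604 = - \frac{575412485595160}{33439}$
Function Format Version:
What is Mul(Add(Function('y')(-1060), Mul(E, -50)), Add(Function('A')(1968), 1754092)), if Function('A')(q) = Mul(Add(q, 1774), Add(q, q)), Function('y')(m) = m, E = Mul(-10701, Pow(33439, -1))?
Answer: Rational(-575412485595160, 33439) ≈ -1.7208e+10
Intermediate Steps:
E = Rational(-10701, 33439) (E = Mul(-10701, Rational(1, 33439)) = Rational(-10701, 33439) ≈ -0.32002)
Function('A')(q) = Mul(2, q, Add(1774, q)) (Function('A')(q) = Mul(Add(1774, q), Mul(2, q)) = Mul(2, q, Add(1774, q)))
Mul(Add(Function('y')(-1060), Mul(E, -50)), Add(Function('A')(1968), 1754092)) = Mul(Add(-1060, Mul(Rational(-10701, 33439), -50)), Add(Mul(2, 1968, Add(1774, 1968)), 1754092)) = Mul(Add(-1060, Rational(535050, 33439)), Add(Mul(2, 1968, 3742), 1754092)) = Mul(Rational(-34910290, 33439), Add(14728512, 1754092)) = Mul(Rational(-34910290, 33439), 16482604) = Rational(-575412485595160, 33439)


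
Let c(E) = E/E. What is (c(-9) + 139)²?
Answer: 19600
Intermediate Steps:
c(E) = 1
(c(-9) + 139)² = (1 + 139)² = 140² = 19600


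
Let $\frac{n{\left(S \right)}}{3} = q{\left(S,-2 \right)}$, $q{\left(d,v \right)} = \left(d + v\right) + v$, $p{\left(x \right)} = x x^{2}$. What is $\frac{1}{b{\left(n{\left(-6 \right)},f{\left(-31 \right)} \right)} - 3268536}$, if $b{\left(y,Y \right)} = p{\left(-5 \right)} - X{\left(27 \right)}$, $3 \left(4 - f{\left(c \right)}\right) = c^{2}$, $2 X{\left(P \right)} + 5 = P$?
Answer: $- \frac{1}{3268672} \approx -3.0593 \cdot 10^{-7}$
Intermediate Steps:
$p{\left(x \right)} = x^{3}$
$X{\left(P \right)} = - \frac{5}{2} + \frac{P}{2}$
$f{\left(c \right)} = 4 - \frac{c^{2}}{3}$
$q{\left(d,v \right)} = d + 2 v$
$n{\left(S \right)} = -12 + 3 S$ ($n{\left(S \right)} = 3 \left(S + 2 \left(-2\right)\right) = 3 \left(S - 4\right) = 3 \left(-4 + S\right) = -12 + 3 S$)
$b{\left(y,Y \right)} = -136$ ($b{\left(y,Y \right)} = \left(-5\right)^{3} - \left(- \frac{5}{2} + \frac{1}{2} \cdot 27\right) = -125 - \left(- \frac{5}{2} + \frac{27}{2}\right) = -125 - 11 = -136$)
$\frac{1}{b{\left(n{\left(-6 \right)},f{\left(-31 \right)} \right)} - 3268536} = \frac{1}{-136 - 3268536} = \frac{1}{-3268672} = - \frac{1}{3268672}$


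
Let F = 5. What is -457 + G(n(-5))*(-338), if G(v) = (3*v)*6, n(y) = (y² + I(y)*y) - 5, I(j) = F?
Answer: 29963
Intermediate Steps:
I(j) = 5
n(y) = -5 + y² + 5*y (n(y) = (y² + 5*y) - 5 = -5 + y² + 5*y)
G(v) = 18*v
-457 + G(n(-5))*(-338) = -457 + (18*(-5 + (-5)² + 5*(-5)))*(-338) = -457 + (18*(-5 + 25 - 25))*(-338) = -457 + (18*(-5))*(-338) = -457 - 90*(-338) = -457 + 30420 = 29963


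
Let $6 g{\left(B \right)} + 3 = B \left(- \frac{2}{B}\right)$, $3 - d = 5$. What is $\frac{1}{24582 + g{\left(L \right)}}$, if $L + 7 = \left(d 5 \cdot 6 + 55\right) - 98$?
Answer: $\frac{6}{147487} \approx 4.0682 \cdot 10^{-5}$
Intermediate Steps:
$d = -2$ ($d = 3 - 5 = -2$)
$L = -110$ ($L = -7 - \left(43 - \left(-2\right) 5 \cdot 6\right) = -7 + \left(\left(\left(-10\right) 6 + 55\right) - 98\right) = -7 + \left(\left(-60 + 55\right) - 98\right) = -7 - 103 = -110$)
$g{\left(B \right)} = - \frac{5}{6}$ ($g{\left(B \right)} = - \frac{1}{2} + \frac{B \left(- \frac{2}{B}\right)}{6} = - \frac{1}{2} + \frac{1}{6} \left(-2\right) = - \frac{1}{2} - \frac{1}{3} = - \frac{5}{6}$)
$\frac{1}{24582 + g{\left(L \right)}} = \frac{1}{24582 - \frac{5}{6}} = \frac{1}{\frac{147487}{6}} = \frac{6}{147487}$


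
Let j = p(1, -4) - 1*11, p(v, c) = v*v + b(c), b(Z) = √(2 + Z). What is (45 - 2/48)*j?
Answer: -5395/12 + 1079*I*√2/24 ≈ -449.58 + 63.581*I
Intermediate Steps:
p(v, c) = v² + √(2 + c) (p(v, c) = v*v + √(2 + c) = v² + √(2 + c))
j = -10 + I*√2 (j = (1² + √(2 - 4)) - 1*11 = (1 + √(-2)) - 11 = (1 + I*√2) - 11 = -10 + I*√2 ≈ -10.0 + 1.4142*I)
(45 - 2/48)*j = (45 - 2/48)*(-10 + I*√2) = (45 - 2*1/48)*(-10 + I*√2) = (45 - 1/24)*(-10 + I*√2) = 1079*(-10 + I*√2)/24 = -5395/12 + 1079*I*√2/24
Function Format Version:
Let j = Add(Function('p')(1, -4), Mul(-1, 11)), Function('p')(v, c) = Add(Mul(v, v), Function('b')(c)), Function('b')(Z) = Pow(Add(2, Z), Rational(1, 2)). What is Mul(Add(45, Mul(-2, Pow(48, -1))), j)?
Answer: Add(Rational(-5395, 12), Mul(Rational(1079, 24), I, Pow(2, Rational(1, 2)))) ≈ Add(-449.58, Mul(63.581, I))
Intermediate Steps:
Function('p')(v, c) = Add(Pow(v, 2), Pow(Add(2, c), Rational(1, 2))) (Function('p')(v, c) = Add(Mul(v, v), Pow(Add(2, c), Rational(1, 2))) = Add(Pow(v, 2), Pow(Add(2, c), Rational(1, 2))))
j = Add(-10, Mul(I, Pow(2, Rational(1, 2)))) (j = Add(Add(Pow(1, 2), Pow(Add(2, -4), Rational(1, 2))), Mul(-1, 11)) = Add(Add(1, Pow(-2, Rational(1, 2))), -11) = Add(Add(1, Mul(I, Pow(2, Rational(1, 2)))), -11) = Add(-10, Mul(I, Pow(2, Rational(1, 2)))) ≈ Add(-10.000, Mul(1.4142, I)))
Mul(Add(45, Mul(-2, Pow(48, -1))), j) = Mul(Add(45, Mul(-2, Pow(48, -1))), Add(-10, Mul(I, Pow(2, Rational(1, 2))))) = Mul(Add(45, Mul(-2, Rational(1, 48))), Add(-10, Mul(I, Pow(2, Rational(1, 2))))) = Mul(Add(45, Rational(-1, 24)), Add(-10, Mul(I, Pow(2, Rational(1, 2))))) = Mul(Rational(1079, 24), Add(-10, Mul(I, Pow(2, Rational(1, 2))))) = Add(Rational(-5395, 12), Mul(Rational(1079, 24), I, Pow(2, Rational(1, 2))))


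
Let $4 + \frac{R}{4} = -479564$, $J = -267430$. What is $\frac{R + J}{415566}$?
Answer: $- \frac{1092851}{207783} \approx -5.2596$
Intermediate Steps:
$R = -1918272$ ($R = -16 + 4 \left(-479564\right) = -16 - 1918256 = -1918272$)
$\frac{R + J}{415566} = \frac{-1918272 - 267430}{415566} = \left(-2185702\right) \frac{1}{415566} = - \frac{1092851}{207783}$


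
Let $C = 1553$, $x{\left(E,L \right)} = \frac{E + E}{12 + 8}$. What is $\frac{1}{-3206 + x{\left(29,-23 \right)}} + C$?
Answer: $\frac{49744133}{32031} \approx 1553.0$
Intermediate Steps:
$x{\left(E,L \right)} = \frac{E}{10}$ ($x{\left(E,L \right)} = \frac{2 E}{20} = 2 E \frac{1}{20} = \frac{E}{10}$)
$\frac{1}{-3206 + x{\left(29,-23 \right)}} + C = \frac{1}{-3206 + \frac{1}{10} \cdot 29} + 1553 = \frac{1}{-3206 + \frac{29}{10}} + 1553 = \frac{1}{- \frac{32031}{10}} + 1553 = - \frac{10}{32031} + 1553 = \frac{49744133}{32031}$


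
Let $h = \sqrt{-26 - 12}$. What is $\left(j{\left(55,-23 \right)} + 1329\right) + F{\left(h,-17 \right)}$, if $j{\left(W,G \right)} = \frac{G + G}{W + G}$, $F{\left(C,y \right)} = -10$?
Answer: $\frac{21081}{16} \approx 1317.6$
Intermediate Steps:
$h = i \sqrt{38}$ ($h = \sqrt{-38} = i \sqrt{38} \approx 6.1644 i$)
$j{\left(W,G \right)} = \frac{2 G}{G + W}$
$\left(j{\left(55,-23 \right)} + 1329\right) + F{\left(h,-17 \right)} = \left(2 \left(-23\right) \frac{1}{-23 + 55} + 1329\right) - 10 = \left(2 \left(-23\right) \frac{1}{32} + 1329\right) - 10 = \left(- \frac{23}{16} + 1329\right) - 10 = \frac{21241}{16} - 10 = \frac{21081}{16}$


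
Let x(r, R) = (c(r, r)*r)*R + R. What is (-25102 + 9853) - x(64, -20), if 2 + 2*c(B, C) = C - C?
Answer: -16509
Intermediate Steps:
c(B, C) = -1 (c(B, C) = -1 + (C - C)/2 = -1 + (1/2)*0 = -1 + 0 = -1)
x(r, R) = R - R*r (x(r, R) = (-r)*R + R = -R*r + R = R - R*r)
(-25102 + 9853) - x(64, -20) = (-25102 + 9853) - (-20)*(1 - 1*64) = -15249 - (-20)*(1 - 64) = -15249 - (-20)*(-63) = -15249 - 1*1260 = -15249 - 1260 = -16509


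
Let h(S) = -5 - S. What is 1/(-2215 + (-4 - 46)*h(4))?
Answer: -1/1765 ≈ -0.00056657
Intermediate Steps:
1/(-2215 + (-4 - 46)*h(4)) = 1/(-2215 + (-4 - 46)*(-5 - 1*4)) = 1/(-2215 - 50*(-5 - 4)) = 1/(-2215 - 50*(-9)) = 1/(-2215 + 450) = 1/(-1765) = -1/1765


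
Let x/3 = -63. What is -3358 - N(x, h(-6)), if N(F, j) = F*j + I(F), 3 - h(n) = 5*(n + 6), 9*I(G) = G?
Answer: -2770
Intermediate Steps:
x = -189 (x = 3*(-63) = -189)
I(G) = G/9
h(n) = -27 - 5*n (h(n) = 3 - 5*(n + 6) = 3 - 5*(6 + n) = 3 - (30 + 5*n) = 3 + (-30 - 5*n) = -27 - 5*n)
N(F, j) = F/9 + F*j (N(F, j) = F*j + F/9 = F/9 + F*j)
-3358 - N(x, h(-6)) = -3358 - (-189)*(1/9 + (-27 - 5*(-6))) = -3358 - (-189)*(1/9 + (-27 + 30)) = -3358 - (-189)*(1/9 + 3) = -3358 - (-189)*28/9 = -3358 - 1*(-588) = -3358 + 588 = -2770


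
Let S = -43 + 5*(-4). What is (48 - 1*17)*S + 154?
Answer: -1799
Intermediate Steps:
S = -63 (S = -43 - 20 = -63)
(48 - 1*17)*S + 154 = (48 - 1*17)*(-63) + 154 = (48 - 17)*(-63) + 154 = 31*(-63) + 154 = -1953 + 154 = -1799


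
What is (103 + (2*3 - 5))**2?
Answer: 10816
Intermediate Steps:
(103 + (2*3 - 5))**2 = (103 + (6 - 5))**2 = (103 + 1)**2 = 104**2 = 10816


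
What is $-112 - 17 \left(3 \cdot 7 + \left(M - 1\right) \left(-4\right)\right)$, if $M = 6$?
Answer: $-129$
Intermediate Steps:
$-112 - 17 \left(3 \cdot 7 + \left(M - 1\right) \left(-4\right)\right) = -112 - 17 \left(3 \cdot 7 + \left(6 - 1\right) \left(-4\right)\right) = -112 - 17 \left(21 + 5 \left(-4\right)\right) = -112 - 17 \left(21 - 20\right) = -112 - 17 = -129$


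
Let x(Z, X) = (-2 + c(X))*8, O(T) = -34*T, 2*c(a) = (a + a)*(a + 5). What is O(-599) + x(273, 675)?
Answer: 3692350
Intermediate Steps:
c(a) = a*(5 + a) (c(a) = ((a + a)*(a + 5))/2 = ((2*a)*(5 + a))/2 = (2*a*(5 + a))/2 = a*(5 + a))
x(Z, X) = -16 + 8*X*(5 + X) (x(Z, X) = (-2 + X*(5 + X))*8 = -16 + 8*X*(5 + X))
O(-599) + x(273, 675) = -34*(-599) + (-16 + 8*675*(5 + 675)) = 20366 + (-16 + 8*675*680) = 20366 + (-16 + 3672000) = 20366 + 3671984 = 3692350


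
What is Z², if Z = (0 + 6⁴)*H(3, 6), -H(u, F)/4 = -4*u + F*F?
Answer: 15479341056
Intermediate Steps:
H(u, F) = -4*F² + 16*u (H(u, F) = -4*(-4*u + F*F) = -4*(-4*u + F²) = -4*(F² - 4*u) = -4*F² + 16*u)
Z = -124416 (Z = (0 + 6⁴)*(-4*6² + 16*3) = (0 + 1296)*(-4*36 + 48) = 1296*(-144 + 48) = 1296*(-96) = -124416)
Z² = (-124416)² = 15479341056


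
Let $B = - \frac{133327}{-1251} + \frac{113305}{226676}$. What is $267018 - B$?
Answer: $\frac{75688378006561}{283571676} \approx 2.6691 \cdot 10^{5}$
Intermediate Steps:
$B = \frac{30363775607}{283571676}$ ($B = \left(-133327\right) \left(- \frac{1}{1251}\right) + 113305 \cdot \frac{1}{226676} = \frac{133327}{1251} + \frac{113305}{226676} = \frac{30363775607}{283571676} \approx 107.08$)
$267018 - B = 267018 - \frac{30363775607}{283571676} = \frac{75688378006561}{283571676}$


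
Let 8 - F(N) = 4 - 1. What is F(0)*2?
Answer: 10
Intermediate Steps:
F(N) = 5 (F(N) = 8 - (4 - 1) = 8 - 1*3 = 8 - 3 = 5)
F(0)*2 = 5*2 = 10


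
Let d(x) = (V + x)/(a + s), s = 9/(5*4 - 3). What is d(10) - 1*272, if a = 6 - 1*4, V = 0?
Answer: -11526/43 ≈ -268.05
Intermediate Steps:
a = 2 (a = 6 - 4 = 2)
s = 9/17 (s = 9/(20 - 3) = 9/17 ≈ 0.52941)
d(x) = 17*x/43 (d(x) = (0 + x)/(2 + 9/17) = x/(43/17) = x*(17/43) = 17*x/43)
d(10) - 1*272 = (17/43)*10 - 1*272 = 170/43 - 272 = -11526/43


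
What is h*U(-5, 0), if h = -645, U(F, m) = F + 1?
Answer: 2580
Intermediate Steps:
U(F, m) = 1 + F
h*U(-5, 0) = -645*(1 - 5) = -645*(-4) = 2580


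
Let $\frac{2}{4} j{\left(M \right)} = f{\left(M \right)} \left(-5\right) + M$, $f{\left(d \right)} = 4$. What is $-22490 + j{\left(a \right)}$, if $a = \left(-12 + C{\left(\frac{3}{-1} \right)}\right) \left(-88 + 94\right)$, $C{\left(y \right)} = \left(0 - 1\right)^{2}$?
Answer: $-22662$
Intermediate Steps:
$C{\left(y \right)} = 1$ ($C{\left(y \right)} = \left(-1\right)^{2} = 1$)
$a = -66$ ($a = \left(-12 + 1\right) \left(-88 + 94\right) = \left(-11\right) 6 = -66$)
$j{\left(M \right)} = -40 + 2 M$ ($j{\left(M \right)} = 2 \left(4 \left(-5\right) + M\right) = 2 \left(-20 + M\right) = -40 + 2 M$)
$-22490 + j{\left(a \right)} = -22490 + \left(-40 + 2 \left(-66\right)\right) = -22490 - 172 = -22662$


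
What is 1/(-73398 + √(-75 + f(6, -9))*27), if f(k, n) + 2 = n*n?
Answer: -1/73344 ≈ -1.3634e-5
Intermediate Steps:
f(k, n) = -2 + n² (f(k, n) = -2 + n*n = -2 + n²)
1/(-73398 + √(-75 + f(6, -9))*27) = 1/(-73398 + √(-75 + (-2 + (-9)²))*27) = 1/(-73398 + √(-75 + (-2 + 81))*27) = 1/(-73398 + √(-75 + 79)*27) = 1/(-73398 + √4*27) = 1/(-73398 + 2*27) = 1/(-73398 + 54) = 1/(-73344) = -1/73344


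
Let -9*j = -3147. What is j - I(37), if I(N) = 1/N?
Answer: 38810/111 ≈ 349.64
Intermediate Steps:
j = 1049/3 (j = -⅑*(-3147) = 1049/3 ≈ 349.67)
j - I(37) = 1049/3 - 1/37 = 38810/111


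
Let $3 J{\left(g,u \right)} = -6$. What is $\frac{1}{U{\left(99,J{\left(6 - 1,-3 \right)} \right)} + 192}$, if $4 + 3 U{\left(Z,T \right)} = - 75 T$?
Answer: $\frac{3}{722} \approx 0.0041551$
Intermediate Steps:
$J{\left(g,u \right)} = -2$ ($J{\left(g,u \right)} = \frac{1}{3} \left(-6\right) = -2$)
$U{\left(Z,T \right)} = - \frac{4}{3} - 25 T$ ($U{\left(Z,T \right)} = - \frac{4}{3} + \frac{\left(-75\right) T}{3} = - \frac{4}{3} - 25 T$)
$\frac{1}{U{\left(99,J{\left(6 - 1,-3 \right)} \right)} + 192} = \frac{1}{\left(- \frac{4}{3} - -50\right) + 192} = \frac{1}{\left(- \frac{4}{3} + 50\right) + 192} = \frac{1}{\frac{146}{3} + 192} = \frac{1}{\frac{722}{3}} = \frac{3}{722}$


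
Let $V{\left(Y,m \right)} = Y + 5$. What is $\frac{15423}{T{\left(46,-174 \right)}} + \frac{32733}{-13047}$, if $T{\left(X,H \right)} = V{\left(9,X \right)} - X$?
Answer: $- \frac{67423779}{139168} \approx -484.48$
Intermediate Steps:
$V{\left(Y,m \right)} = 5 + Y$
$T{\left(X,H \right)} = 14 - X$ ($T{\left(X,H \right)} = \left(5 + 9\right) - X = 14 - X$)
$\frac{15423}{T{\left(46,-174 \right)}} + \frac{32733}{-13047} = \frac{15423}{14 - 46} + \frac{32733}{-13047} = \frac{15423}{14 - 46} + 32733 \left(- \frac{1}{13047}\right) = \frac{15423}{-32} - \frac{10911}{4349} = 15423 \left(- \frac{1}{32}\right) - \frac{10911}{4349} = - \frac{15423}{32} - \frac{10911}{4349} = - \frac{67423779}{139168}$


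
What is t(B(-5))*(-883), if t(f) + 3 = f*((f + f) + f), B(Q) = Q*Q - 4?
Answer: -1165560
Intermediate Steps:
B(Q) = -4 + Q² (B(Q) = Q² - 4 = -4 + Q²)
t(f) = -3 + 3*f² (t(f) = -3 + f*((f + f) + f) = -3 + f*(2*f + f) = -3 + f*(3*f) = -3 + 3*f²)
t(B(-5))*(-883) = (-3 + 3*(-4 + (-5)²)²)*(-883) = (-3 + 3*(-4 + 25)²)*(-883) = (-3 + 3*21²)*(-883) = (-3 + 3*441)*(-883) = (-3 + 1323)*(-883) = 1320*(-883) = -1165560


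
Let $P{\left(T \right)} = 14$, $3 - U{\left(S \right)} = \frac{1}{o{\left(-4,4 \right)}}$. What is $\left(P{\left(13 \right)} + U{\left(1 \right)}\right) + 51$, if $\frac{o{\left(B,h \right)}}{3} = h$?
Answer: $\frac{815}{12} \approx 67.917$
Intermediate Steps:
$o{\left(B,h \right)} = 3 h$
$U{\left(S \right)} = \frac{35}{12}$ ($U{\left(S \right)} = 3 - \frac{1}{3 \cdot 4} = 3 - \frac{1}{12} = \frac{35}{12}$)
$\left(P{\left(13 \right)} + U{\left(1 \right)}\right) + 51 = \left(14 + \frac{35}{12}\right) + 51 = \frac{203}{12} + 51 = \frac{815}{12}$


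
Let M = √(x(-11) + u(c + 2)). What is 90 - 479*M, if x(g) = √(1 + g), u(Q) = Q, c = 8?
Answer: 90 - 479*√(10 + I*√10) ≈ -1443.1 - 236.63*I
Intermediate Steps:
M = √(10 + I*√10) (M = √(√(1 - 11) + (8 + 2)) = √(√(-10) + 10) = √(I*√10 + 10) = √(10 + I*√10) ≈ 3.2006 + 0.49401*I)
90 - 479*M = 90 - 479*√(10 + I*√10)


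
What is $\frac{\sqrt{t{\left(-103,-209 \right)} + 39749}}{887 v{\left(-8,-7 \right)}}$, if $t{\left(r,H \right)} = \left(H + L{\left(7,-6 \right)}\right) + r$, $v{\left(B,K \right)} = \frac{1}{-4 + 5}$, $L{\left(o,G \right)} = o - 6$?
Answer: $\frac{3 \sqrt{4382}}{887} \approx 0.22389$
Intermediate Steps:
$L{\left(o,G \right)} = -6 + o$ ($L{\left(o,G \right)} = o - 6 = -6 + o$)
$v{\left(B,K \right)} = 1$ ($v{\left(B,K \right)} = 1^{-1} = 1$)
$t{\left(r,H \right)} = 1 + H + r$ ($t{\left(r,H \right)} = \left(H + \left(-6 + 7\right)\right) + r = \left(H + 1\right) + r = \left(1 + H\right) + r = 1 + H + r$)
$\frac{\sqrt{t{\left(-103,-209 \right)} + 39749}}{887 v{\left(-8,-7 \right)}} = \frac{\sqrt{\left(1 - 209 - 103\right) + 39749}}{887 \cdot 1} = \frac{\sqrt{-311 + 39749}}{887} = \sqrt{39438} \cdot \frac{1}{887} = 3 \sqrt{4382} \cdot \frac{1}{887} = \frac{3 \sqrt{4382}}{887}$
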